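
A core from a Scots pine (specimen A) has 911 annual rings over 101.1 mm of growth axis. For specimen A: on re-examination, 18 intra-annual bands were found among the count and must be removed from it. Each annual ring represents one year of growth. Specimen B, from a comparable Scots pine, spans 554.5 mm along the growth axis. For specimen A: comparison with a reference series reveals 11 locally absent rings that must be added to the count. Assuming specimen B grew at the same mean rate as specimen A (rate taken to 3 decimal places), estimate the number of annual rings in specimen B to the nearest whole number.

Specimen A: correcting the raw count gives 911 − 18 + 11 = 904 true annual rings.
A: Extension rate ≈ 101.1 / 904 = 0.112 mm per year.
B spans 554.5 / 0.112 = 4950.89 years ≈ 4951 annual rings.

4951 annual rings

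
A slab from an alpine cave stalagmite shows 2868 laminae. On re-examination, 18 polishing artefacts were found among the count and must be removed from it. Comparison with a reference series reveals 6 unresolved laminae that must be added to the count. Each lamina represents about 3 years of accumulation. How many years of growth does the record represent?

After corrections the count is 2868 − 18 + 6 = 2856 laminae.
2856 laminae at 3 years each span 2856 × 3 = 8568 years.

8568 yr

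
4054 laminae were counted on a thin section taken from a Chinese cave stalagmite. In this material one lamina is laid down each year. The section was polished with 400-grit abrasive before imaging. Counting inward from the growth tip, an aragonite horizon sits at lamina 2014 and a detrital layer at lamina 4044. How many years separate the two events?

2030 years

The two markers are separated by 4044 − 2014 = 2030 laminae.
One lamina per year makes the interval 2030 years.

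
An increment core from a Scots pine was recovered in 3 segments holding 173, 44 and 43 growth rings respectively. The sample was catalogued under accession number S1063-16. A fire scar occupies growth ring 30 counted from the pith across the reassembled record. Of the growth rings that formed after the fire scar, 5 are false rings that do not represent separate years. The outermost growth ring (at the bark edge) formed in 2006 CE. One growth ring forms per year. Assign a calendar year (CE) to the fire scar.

1781 CE

Total growth rings = 173 + 44 + 43 = 260.
Between growth ring 30 and the bark edge there are 260 − 30 = 230 growth rings.
230 − 5 false = 225 true growth rings after the fire scar.
2006 − 225 = 1781 CE.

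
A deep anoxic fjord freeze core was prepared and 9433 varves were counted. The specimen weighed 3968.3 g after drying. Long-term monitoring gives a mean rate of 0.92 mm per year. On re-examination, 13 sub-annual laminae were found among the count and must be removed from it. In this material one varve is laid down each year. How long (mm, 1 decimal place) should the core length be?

Correcting the raw count gives 9433 − 13 = 9420 true varves.
Predicted length = 0.92 mm/year × 9420 years = 8666.4 mm.

8666.4 mm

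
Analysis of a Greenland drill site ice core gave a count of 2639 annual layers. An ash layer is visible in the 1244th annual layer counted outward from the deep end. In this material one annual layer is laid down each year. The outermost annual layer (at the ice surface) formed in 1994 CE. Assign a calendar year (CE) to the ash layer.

599 CE

Between annual layer 1244 and the ice surface there are 2639 − 1244 = 1395 annual layers.
The annual layer at the ice surface is 1994 CE, so the ash layer dates to 1994 − 1395 = 599 CE.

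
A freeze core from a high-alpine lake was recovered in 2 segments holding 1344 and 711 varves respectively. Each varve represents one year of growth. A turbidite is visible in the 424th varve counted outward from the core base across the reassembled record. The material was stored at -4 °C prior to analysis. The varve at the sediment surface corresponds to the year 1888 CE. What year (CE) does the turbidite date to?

Total varves = 1344 + 711 = 2055.
2055 − 424 = 1631 varves lie beyond the turbidite toward the sediment surface.
The varve at the sediment surface is 1888 CE, so the turbidite dates to 1888 − 1631 = 257 CE.

257 CE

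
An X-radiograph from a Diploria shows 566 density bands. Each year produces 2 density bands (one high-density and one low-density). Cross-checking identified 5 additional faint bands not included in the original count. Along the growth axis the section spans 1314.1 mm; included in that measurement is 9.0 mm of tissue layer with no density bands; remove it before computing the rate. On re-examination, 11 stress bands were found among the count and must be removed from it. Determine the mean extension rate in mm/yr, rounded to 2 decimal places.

4.66 mm/yr

After corrections the count is 566 − 11 + 5 = 560 density bands.
Dividing by 2 density bands per year: 560 / 2 = 280 years.
Removing the 9.0 mm offcut leaves 1314.1 − 9.0 = 1305.1 mm.
Mean rate = 1305.1 mm / 280 years ≈ 4.66 mm/yr.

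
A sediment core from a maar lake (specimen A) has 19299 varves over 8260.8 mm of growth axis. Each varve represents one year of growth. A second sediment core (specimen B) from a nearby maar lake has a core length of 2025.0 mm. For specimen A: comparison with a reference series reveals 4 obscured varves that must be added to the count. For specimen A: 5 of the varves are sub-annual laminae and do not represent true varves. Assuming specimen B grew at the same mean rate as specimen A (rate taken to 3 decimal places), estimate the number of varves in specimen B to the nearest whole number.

Specimen A: true varve count = 19299 − 5 + 4 = 19298.
A: Mean rate = 8260.8 mm / 19298 years ≈ 0.428 mm/year.
B spans 2025.0 / 0.428 = 4731.31 years ≈ 4731 varves.

4731 varves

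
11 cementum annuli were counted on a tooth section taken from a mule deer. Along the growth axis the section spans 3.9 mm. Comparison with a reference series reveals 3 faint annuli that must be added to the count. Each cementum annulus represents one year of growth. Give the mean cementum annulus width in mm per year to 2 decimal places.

Adjusted count: 11 + 3 = 14 cementum annuli.
3.9 mm over 14 years gives 3.9 / 14 ≈ 0.28 mm per year.

0.28 mm per year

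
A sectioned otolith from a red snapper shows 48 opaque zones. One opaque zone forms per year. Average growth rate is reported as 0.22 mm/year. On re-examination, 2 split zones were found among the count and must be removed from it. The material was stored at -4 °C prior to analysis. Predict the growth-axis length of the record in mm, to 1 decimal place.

Correcting the raw count gives 48 − 2 = 46 true opaque zones.
Length ≈ 0.22 × 46 = 10.1 mm.

10.1 mm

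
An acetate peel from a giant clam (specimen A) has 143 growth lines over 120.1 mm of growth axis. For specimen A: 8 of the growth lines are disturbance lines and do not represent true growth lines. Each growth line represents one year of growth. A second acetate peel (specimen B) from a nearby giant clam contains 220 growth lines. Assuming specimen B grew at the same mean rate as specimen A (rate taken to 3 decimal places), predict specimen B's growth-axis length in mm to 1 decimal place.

Specimen A: correcting the raw count gives 143 − 8 = 135 true growth lines.
A: Mean rate = 120.1 mm / 135 years ≈ 0.890 mm/year.
For B, 0.890 mm/year × 220 years = 195.8 mm.

195.8 mm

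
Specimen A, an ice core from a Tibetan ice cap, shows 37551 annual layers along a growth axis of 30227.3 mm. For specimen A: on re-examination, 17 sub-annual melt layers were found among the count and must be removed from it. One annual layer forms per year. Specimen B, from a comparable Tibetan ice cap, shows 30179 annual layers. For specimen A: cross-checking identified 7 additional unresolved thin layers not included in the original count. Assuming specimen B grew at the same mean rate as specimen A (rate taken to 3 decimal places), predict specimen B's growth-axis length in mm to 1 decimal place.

Specimen A: adjusted count: 37551 − 17 + 7 = 37541 annual layers.
A: Mean rate = 30227.3 mm / 37541 years ≈ 0.805 mm/yr.
B's length ≈ 0.805 × 30179 = 24294.1 mm.

24294.1 mm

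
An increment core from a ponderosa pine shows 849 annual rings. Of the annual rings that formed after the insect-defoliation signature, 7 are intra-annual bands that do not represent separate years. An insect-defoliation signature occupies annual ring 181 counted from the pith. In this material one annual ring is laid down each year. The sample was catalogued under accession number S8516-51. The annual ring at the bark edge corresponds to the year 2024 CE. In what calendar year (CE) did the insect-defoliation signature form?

1363 CE

The insect-defoliation signature sits at annual ring 181 from the pith, so 849 − 181 = 668 annual rings formed after it.
Removing the 7 false annual rings leaves 668 − 7 = 661 true annual rings beyond the insect-defoliation signature.
Counting back 661 years from 2024 CE places the insect-defoliation signature in 2024 − 661 = 1363 CE.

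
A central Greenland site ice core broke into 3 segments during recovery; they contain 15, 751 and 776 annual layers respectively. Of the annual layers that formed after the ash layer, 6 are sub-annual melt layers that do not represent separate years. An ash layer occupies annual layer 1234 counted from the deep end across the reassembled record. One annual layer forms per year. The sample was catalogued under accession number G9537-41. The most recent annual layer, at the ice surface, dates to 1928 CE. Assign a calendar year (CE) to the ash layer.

1626 CE

Total annual layers = 15 + 751 + 776 = 1542.
1542 − 1234 = 308 annual layers lie beyond the ash layer toward the ice surface.
Excluding 6 false annual layers: 308 − 6 = 302.
The annual layer at the ice surface is 1928 CE, so the ash layer dates to 1928 − 302 = 1626 CE.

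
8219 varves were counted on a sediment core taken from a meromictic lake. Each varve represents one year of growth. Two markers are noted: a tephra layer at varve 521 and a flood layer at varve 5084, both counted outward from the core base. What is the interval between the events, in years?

4563 years

5084 − 521 = 4563 varves lie between the two events.
At one varve per year, 4563 years elapsed between them.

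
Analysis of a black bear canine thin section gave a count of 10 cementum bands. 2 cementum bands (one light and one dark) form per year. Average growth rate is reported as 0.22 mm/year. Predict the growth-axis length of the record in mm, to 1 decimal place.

1.1 mm

With 2 cementum bands per year, 10 / 2 = 5 years.
5 years at 0.22 mm/year gives 0.22 × 5 = 1.1 mm.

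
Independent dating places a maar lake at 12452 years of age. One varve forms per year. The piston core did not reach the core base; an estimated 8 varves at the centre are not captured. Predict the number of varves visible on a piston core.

One varve per year gives 12452 varves over 12452 years.
12452 − 8 missed = 12444 varves expected in the prepared section.

12444 varves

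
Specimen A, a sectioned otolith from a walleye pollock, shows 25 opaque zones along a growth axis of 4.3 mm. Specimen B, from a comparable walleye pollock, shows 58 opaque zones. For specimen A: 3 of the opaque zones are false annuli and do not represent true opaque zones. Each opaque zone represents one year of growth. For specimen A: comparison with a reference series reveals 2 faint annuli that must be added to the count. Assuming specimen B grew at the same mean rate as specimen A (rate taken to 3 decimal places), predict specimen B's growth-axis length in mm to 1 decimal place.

Specimen A: true opaque zone count = 25 − 3 + 2 = 24.
A: 4.3 mm over 24 years gives 4.3 / 24 ≈ 0.179 mm/year.
B's length ≈ 0.179 × 58 = 10.4 mm.

10.4 mm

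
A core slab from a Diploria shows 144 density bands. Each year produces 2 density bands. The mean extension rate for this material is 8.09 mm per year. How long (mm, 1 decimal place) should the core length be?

582.5 mm

With 2 density bands per year, 144 / 2 = 72 years.
Length ≈ 8.09 × 72 = 582.5 mm.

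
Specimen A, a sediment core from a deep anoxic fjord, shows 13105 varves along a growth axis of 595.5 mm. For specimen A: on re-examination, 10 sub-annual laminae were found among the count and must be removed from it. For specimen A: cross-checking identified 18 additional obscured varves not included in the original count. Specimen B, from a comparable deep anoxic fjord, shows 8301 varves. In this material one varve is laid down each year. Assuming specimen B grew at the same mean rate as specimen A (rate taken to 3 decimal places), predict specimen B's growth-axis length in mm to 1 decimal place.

373.5 mm

Specimen A: adjusted count: 13105 − 10 + 18 = 13113 varves.
A: Extension rate ≈ 595.5 / 13113 = 0.045 mm per year.
For B, 0.045 mm/year × 8301 years = 373.5 mm.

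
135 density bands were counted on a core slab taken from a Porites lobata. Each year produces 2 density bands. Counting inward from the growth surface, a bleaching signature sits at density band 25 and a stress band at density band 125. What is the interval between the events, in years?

50 years

125 − 25 = 100 density bands lie between the two events.
With 2 density bands per year, 100 / 2 = 50 years.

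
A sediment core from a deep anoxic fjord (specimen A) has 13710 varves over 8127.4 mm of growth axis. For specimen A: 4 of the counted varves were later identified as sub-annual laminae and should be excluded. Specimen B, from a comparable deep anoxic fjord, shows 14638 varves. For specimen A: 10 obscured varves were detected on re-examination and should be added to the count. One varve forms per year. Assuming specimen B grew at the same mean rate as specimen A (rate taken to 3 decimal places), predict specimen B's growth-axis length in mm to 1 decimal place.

Specimen A: correcting the raw count gives 13710 − 4 + 10 = 13716 true varves.
A: Extension rate ≈ 8127.4 / 13716 = 0.593 mm per year.
Length of B = 0.593 × 14638 = 8680.3 mm.

8680.3 mm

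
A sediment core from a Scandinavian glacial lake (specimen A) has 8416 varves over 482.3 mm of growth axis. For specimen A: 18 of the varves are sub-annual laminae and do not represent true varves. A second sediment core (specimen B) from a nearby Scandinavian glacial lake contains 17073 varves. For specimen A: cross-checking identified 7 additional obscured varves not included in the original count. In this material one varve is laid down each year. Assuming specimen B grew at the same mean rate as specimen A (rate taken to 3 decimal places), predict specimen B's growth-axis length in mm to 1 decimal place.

Specimen A: after corrections the count is 8416 − 18 + 7 = 8405 varves.
A: 482.3 mm over 8405 years gives 482.3 / 8405 ≈ 0.057 mm per year.
B's length ≈ 0.057 × 17073 = 973.2 mm.

973.2 mm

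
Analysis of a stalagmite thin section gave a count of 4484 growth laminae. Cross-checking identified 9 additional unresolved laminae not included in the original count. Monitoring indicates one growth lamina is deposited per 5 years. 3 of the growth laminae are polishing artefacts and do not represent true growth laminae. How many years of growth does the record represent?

After corrections the count is 4484 − 3 + 9 = 4490 growth laminae.
At 5 years per growth lamina, 4490 × 5 = 22450 years.

22450 yr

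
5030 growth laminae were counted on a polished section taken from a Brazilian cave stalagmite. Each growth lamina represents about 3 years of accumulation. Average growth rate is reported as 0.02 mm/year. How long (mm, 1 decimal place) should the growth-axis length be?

At 3 years per growth lamina, 5030 × 3 = 15090 years.
Predicted length = 0.02 mm/year × 15090 years = 301.8 mm.

301.8 mm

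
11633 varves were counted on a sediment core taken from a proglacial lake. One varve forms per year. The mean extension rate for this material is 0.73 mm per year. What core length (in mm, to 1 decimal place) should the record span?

11633 years of growth are recorded.
Length ≈ 0.73 × 11633 = 8492.1 mm.

8492.1 mm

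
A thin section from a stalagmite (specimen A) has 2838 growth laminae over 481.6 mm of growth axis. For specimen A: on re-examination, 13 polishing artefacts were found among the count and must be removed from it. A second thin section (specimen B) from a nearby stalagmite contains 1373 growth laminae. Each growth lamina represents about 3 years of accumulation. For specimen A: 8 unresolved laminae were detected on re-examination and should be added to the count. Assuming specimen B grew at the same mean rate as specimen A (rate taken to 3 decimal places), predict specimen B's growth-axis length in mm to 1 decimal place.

234.8 mm

Specimen A: after corrections the count is 2838 − 13 + 8 = 2833 growth laminae.
Specimen A: multiplying by 3 years per growth lamina: 2833 × 3 = 8499 years.
A: 481.6 mm over 8499 years gives 481.6 / 8499 ≈ 0.057 mm/year.
Specimen B: multiplying by 3 years per growth lamina: 1373 × 3 = 4119 years. For B, 0.057 mm/year × 4119 years = 234.8 mm.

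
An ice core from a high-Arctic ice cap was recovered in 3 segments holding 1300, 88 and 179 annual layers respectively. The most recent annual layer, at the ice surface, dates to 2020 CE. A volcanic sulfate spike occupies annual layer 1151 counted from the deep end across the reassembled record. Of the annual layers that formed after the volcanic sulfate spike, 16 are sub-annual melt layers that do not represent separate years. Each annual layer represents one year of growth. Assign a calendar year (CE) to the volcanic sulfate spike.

Total annual layers = 1300 + 88 + 179 = 1567.
1567 − 1151 = 416 annual layers lie beyond the volcanic sulfate spike toward the ice surface.
416 − 16 false = 400 true annual layers after the volcanic sulfate spike.
The annual layer at the ice surface is 2020 CE, so the volcanic sulfate spike dates to 2020 − 400 = 1620 CE.

1620 CE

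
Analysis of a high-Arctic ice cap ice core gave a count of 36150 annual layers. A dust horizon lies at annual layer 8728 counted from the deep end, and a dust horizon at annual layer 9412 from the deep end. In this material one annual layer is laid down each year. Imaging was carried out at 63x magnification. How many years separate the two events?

684 years

Separation: 9412 − 8728 = 684 annual layers.
One annual layer per year makes the interval 684 years.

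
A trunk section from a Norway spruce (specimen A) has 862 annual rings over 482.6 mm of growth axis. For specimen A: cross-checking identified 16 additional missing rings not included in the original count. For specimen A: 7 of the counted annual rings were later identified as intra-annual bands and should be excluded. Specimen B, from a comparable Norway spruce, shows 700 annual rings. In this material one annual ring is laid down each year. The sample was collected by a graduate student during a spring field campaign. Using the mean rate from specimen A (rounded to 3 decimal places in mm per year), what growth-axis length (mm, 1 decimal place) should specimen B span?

Specimen A: adjusted count: 862 − 7 + 16 = 871 annual rings.
A: Extension rate ≈ 482.6 / 871 = 0.554 mm per year.
Length of B = 0.554 × 700 = 387.8 mm.

387.8 mm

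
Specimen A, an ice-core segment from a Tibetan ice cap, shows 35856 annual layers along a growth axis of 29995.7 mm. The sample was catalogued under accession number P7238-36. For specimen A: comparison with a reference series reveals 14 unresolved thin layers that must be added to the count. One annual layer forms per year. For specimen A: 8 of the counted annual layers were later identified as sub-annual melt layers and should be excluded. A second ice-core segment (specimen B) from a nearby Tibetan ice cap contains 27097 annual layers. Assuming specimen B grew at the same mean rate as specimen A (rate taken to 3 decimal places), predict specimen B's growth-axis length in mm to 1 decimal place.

Specimen A: correcting the raw count gives 35856 − 8 + 14 = 35862 true annual layers.
A: Extension rate ≈ 29995.7 / 35862 = 0.836 mm per year.
Length of B = 0.836 × 27097 = 22653.1 mm.

22653.1 mm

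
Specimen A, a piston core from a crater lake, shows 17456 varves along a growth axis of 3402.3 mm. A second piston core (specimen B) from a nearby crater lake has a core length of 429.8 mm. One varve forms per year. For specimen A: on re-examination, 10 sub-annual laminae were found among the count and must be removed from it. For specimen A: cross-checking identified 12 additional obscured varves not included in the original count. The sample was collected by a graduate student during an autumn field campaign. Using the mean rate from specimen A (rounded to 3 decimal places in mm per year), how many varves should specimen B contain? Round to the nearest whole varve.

2204 varves

Specimen A: after corrections the count is 17456 − 10 + 12 = 17458 varves.
A: Mean rate = 3402.3 mm / 17458 years ≈ 0.195 mm/yr.
For B, 429.8 / 0.195 = 2204.10 years ≈ 2204 varves.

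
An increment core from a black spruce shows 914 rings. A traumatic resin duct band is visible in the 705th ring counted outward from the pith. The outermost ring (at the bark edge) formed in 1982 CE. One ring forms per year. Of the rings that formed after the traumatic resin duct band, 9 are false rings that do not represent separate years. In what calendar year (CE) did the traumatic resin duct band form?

1782 CE

The traumatic resin duct band sits at ring 705 from the pith, so 914 − 705 = 209 rings formed after it.
Excluding 9 false rings: 209 − 9 = 200.
Counting back 200 years from 1982 CE places the traumatic resin duct band in 1982 − 200 = 1782 CE.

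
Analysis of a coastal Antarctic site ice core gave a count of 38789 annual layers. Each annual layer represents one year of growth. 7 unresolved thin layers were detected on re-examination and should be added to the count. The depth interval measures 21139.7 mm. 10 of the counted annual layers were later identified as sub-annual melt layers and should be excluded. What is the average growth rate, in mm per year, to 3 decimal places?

0.545 mm per year

True annual layer count = 38789 − 10 + 7 = 38786.
Extension rate ≈ 21139.7 / 38786 = 0.545 mm per year.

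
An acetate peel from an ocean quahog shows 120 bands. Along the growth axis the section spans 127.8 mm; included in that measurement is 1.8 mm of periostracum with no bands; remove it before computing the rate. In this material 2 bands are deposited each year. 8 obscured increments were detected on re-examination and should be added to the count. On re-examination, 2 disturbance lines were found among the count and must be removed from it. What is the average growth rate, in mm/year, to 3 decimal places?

2.000 mm/year

After corrections the count is 120 − 2 + 8 = 126 bands.
Dividing by 2 bands per year: 126 / 2 = 63 years.
Removing the 1.8 mm offcut leaves 127.8 − 1.8 = 126.0 mm.
Mean rate = 126.0 mm / 63 years ≈ 2.000 mm/year.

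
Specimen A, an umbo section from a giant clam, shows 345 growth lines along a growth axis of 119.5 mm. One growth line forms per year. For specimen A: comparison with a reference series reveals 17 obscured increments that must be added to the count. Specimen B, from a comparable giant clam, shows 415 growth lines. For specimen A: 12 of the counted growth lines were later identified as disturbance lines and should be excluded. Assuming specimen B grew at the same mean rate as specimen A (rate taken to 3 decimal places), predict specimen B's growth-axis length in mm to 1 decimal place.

Specimen A: after corrections the count is 345 − 12 + 17 = 350 growth lines.
A: Extension rate ≈ 119.5 / 350 = 0.341 mm/year.
B's length ≈ 0.341 × 415 = 141.5 mm.

141.5 mm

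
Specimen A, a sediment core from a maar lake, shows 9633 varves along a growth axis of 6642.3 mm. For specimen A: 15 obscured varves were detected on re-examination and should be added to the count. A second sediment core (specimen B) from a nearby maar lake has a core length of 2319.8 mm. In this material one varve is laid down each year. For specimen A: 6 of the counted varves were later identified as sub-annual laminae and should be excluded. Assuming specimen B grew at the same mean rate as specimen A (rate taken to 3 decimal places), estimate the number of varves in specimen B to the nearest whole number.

3367 varves

Specimen A: correcting the raw count gives 9633 − 6 + 15 = 9642 true varves.
A: Mean rate = 6642.3 mm / 9642 years ≈ 0.689 mm/yr.
B spans 2319.8 / 0.689 = 3366.91 years ≈ 3367 varves.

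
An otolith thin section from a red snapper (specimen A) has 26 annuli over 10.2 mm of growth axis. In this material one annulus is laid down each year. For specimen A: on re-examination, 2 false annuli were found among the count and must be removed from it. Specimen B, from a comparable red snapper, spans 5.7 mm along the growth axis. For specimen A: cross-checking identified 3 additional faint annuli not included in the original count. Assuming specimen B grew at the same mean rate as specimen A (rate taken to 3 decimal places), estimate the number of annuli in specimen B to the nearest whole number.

15 annuli

Specimen A: correcting the raw count gives 26 − 2 + 3 = 27 true annuli.
A: Mean rate = 10.2 mm / 27 years ≈ 0.378 mm/yr.
Specimen B: 5.7 mm / 0.378 mm per year = 15.08 years ≈ 15 annuli.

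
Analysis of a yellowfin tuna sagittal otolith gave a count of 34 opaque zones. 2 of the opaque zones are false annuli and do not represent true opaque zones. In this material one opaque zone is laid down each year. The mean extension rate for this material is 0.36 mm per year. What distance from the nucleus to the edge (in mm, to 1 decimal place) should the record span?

After corrections the count is 34 − 2 = 32 opaque zones.
32 years at 0.36 mm/year gives 0.36 × 32 = 11.5 mm.

11.5 mm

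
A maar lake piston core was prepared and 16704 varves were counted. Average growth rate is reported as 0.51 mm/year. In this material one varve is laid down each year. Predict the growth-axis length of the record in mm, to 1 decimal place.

8519.0 mm

16704 years of growth are recorded.
Predicted length = 0.51 mm/year × 16704 years = 8519.0 mm.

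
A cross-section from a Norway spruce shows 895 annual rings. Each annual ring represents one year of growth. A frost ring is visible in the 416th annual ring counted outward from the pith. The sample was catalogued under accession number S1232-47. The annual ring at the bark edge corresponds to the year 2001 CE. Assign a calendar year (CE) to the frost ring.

1522 CE

The frost ring sits at annual ring 416 from the pith, so 895 − 416 = 479 annual rings formed after it.
Counting back 479 years from 2001 CE places the frost ring in 2001 − 479 = 1522 CE.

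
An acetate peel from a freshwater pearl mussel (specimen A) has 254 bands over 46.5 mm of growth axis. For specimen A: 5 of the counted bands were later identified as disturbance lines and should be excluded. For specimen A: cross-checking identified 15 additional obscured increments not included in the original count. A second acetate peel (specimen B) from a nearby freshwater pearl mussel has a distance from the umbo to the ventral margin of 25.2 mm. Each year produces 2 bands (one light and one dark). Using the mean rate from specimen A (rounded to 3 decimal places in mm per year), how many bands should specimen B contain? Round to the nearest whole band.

143 bands

Specimen A: correcting the raw count gives 254 − 5 + 15 = 264 true bands.
Specimen A: dividing by 2 bands per year: 264 / 2 = 132 years.
A: Extension rate ≈ 46.5 / 132 = 0.352 mm/year.
For B, 25.2 / 0.352 = 71.59 years; at 2 bands per year that is 71.59 × 2 ≈ 143 bands.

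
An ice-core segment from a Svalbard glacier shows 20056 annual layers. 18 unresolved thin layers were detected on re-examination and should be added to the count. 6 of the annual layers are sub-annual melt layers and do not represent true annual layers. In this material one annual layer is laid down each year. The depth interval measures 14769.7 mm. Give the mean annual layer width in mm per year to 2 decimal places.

Correcting the raw count gives 20056 − 6 + 18 = 20068 true annual layers.
Extension rate ≈ 14769.7 / 20068 = 0.74 mm per year.

0.74 mm per year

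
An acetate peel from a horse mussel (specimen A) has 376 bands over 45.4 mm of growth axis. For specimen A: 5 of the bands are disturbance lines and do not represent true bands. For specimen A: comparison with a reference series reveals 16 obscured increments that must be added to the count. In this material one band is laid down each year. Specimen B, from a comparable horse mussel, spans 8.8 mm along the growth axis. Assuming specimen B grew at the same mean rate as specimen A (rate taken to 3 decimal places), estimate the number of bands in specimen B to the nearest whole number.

75 bands

Specimen A: after corrections the count is 376 − 5 + 16 = 387 bands.
A: 45.4 mm over 387 years gives 45.4 / 387 ≈ 0.117 mm/yr.
B spans 8.8 / 0.117 = 75.21 years ≈ 75 bands.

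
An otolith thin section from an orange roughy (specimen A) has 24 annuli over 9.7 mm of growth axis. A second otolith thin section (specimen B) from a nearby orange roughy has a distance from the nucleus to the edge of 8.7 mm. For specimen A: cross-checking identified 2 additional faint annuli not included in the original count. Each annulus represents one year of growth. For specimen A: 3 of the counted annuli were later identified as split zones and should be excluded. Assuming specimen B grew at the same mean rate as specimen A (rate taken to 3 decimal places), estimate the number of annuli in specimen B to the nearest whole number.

Specimen A: correcting the raw count gives 24 − 3 + 2 = 23 true annuli.
A: Mean rate = 9.7 mm / 23 years ≈ 0.422 mm/yr.
For B, 8.7 / 0.422 = 20.62 years ≈ 21 annuli.

21 annuli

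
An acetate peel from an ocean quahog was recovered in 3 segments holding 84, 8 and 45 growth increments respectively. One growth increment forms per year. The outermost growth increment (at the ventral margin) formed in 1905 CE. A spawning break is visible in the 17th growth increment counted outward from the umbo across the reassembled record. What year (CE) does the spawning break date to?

1785 CE

Total growth increments = 84 + 8 + 45 = 137.
137 − 17 = 120 growth increments lie beyond the spawning break toward the ventral margin.
Counting back 120 years from 1905 CE places the spawning break in 1905 − 120 = 1785 CE.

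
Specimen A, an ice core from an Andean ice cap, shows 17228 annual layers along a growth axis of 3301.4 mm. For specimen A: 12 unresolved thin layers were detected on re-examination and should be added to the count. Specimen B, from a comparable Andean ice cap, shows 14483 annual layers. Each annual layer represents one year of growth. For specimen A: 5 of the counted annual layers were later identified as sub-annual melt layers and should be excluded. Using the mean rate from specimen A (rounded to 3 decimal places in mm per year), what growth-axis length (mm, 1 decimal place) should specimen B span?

2780.7 mm

Specimen A: adjusted count: 17228 − 5 + 12 = 17235 annual layers.
A: 3301.4 mm over 17235 years gives 3301.4 / 17235 ≈ 0.192 mm/year.
Length of B = 0.192 × 14483 = 2780.7 mm.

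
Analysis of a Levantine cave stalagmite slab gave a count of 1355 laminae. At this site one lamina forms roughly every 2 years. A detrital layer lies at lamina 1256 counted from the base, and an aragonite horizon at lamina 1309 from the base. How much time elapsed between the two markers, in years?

The two markers are separated by 1309 − 1256 = 53 laminae.
At 2 years per lamina, 53 × 2 = 106 years.

106 years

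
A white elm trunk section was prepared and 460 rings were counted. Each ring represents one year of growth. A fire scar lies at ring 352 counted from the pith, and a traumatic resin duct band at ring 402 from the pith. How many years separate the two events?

50 yr

402 − 352 = 50 rings lie between the two events.
That is 50 years at one ring per year.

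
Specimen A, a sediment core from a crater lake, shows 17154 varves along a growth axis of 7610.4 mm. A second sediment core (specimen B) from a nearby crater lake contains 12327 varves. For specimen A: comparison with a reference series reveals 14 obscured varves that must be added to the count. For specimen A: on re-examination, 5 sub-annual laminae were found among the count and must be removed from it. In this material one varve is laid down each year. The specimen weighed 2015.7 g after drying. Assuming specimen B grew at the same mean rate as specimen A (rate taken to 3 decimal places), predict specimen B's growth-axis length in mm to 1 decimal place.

Specimen A: correcting the raw count gives 17154 − 5 + 14 = 17163 true varves.
A: Extension rate ≈ 7610.4 / 17163 = 0.443 mm/yr.
Length of B = 0.443 × 12327 = 5460.9 mm.

5460.9 mm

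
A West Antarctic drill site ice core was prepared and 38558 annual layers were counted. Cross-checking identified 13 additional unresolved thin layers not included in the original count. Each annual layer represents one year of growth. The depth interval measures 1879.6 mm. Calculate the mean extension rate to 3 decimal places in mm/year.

0.049 mm/year

True annual layer count = 38558 + 13 = 38571.
1879.6 mm over 38571 years gives 1879.6 / 38571 ≈ 0.049 mm/year.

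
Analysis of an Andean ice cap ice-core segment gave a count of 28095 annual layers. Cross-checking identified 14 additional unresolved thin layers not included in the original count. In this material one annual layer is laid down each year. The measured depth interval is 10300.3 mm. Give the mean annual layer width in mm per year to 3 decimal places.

0.366 mm per year

After corrections the count is 28095 + 14 = 28109 annual layers.
Extension rate ≈ 10300.3 / 28109 = 0.366 mm per year.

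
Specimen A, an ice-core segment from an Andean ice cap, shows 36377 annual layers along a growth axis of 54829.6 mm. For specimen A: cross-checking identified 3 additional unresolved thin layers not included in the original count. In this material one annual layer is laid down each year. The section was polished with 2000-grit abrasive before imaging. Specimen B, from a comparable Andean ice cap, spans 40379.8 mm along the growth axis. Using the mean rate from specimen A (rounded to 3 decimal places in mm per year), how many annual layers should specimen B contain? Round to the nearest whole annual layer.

Specimen A: true annual layer count = 36377 + 3 = 36380.
A: 54829.6 mm over 36380 years gives 54829.6 / 36380 ≈ 1.507 mm per year.
Specimen B: 40379.8 mm / 1.507 mm per year = 26794.82 years ≈ 26795 annual layers.

26795 annual layers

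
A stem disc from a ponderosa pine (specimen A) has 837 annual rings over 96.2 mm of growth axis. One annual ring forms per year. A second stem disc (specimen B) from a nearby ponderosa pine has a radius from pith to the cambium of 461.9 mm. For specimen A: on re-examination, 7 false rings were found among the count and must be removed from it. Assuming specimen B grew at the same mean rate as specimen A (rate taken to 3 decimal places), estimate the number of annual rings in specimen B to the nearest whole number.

Specimen A: after corrections the count is 837 − 7 = 830 annual rings.
A: Extension rate ≈ 96.2 / 830 = 0.116 mm/year.
B spans 461.9 / 0.116 = 3981.90 years ≈ 3982 annual rings.

3982 annual rings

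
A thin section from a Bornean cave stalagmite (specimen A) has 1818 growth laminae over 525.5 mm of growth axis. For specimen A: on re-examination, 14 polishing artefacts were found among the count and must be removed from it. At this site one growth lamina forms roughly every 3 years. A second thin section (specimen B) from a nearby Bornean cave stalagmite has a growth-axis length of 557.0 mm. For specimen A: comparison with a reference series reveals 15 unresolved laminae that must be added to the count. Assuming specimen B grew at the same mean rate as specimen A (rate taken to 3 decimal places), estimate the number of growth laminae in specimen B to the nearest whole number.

Specimen A: correcting the raw count gives 1818 − 14 + 15 = 1819 true growth laminae.
Specimen A: 1819 growth laminae at 3 years each span 1819 × 3 = 5457 years.
A: 525.5 mm over 5457 years gives 525.5 / 5457 ≈ 0.096 mm/yr.
B spans 557.0 / 0.096 = 5802.08 years; at 3 years per growth lamina that is 5802.08 / 3 ≈ 1934 growth laminae.

1934 growth laminae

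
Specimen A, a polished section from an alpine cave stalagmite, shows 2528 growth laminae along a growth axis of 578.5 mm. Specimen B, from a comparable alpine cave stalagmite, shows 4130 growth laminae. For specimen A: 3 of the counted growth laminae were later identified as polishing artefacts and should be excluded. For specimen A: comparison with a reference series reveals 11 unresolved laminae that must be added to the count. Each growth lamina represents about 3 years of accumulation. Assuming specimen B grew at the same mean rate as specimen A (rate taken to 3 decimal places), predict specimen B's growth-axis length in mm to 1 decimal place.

Specimen A: adjusted count: 2528 − 3 + 11 = 2536 growth laminae.
Specimen A: 2536 growth laminae at 3 years each span 2536 × 3 = 7608 years.
A: Extension rate ≈ 578.5 / 7608 = 0.076 mm/year.
Specimen B: at 3 years per growth lamina, 4130 × 3 = 12390 years. Length of B = 0.076 × 12390 = 941.6 mm.

941.6 mm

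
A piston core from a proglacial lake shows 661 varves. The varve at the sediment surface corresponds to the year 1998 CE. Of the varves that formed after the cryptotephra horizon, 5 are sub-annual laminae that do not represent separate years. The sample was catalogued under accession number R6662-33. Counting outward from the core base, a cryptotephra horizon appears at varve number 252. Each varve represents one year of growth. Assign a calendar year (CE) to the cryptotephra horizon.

1594 CE

661 − 252 = 409 varves lie beyond the cryptotephra horizon toward the sediment surface.
Excluding 5 false varves: 409 − 5 = 404.
Counting back 404 years from 1998 CE places the cryptotephra horizon in 1998 − 404 = 1594 CE.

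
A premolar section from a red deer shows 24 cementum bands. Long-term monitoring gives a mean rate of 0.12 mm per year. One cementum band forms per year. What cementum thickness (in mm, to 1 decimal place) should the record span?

The record spans 24 years at 0.12 mm per year.
24 years at 0.12 mm/year gives 0.12 × 24 = 2.9 mm.

2.9 mm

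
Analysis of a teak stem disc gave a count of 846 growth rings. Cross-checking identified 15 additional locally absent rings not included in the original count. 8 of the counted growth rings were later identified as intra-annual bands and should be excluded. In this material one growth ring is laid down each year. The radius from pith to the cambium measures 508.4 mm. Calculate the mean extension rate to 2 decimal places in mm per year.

0.60 mm per year

Adjusted count: 846 − 8 + 15 = 853 growth rings.
Mean rate = 508.4 mm / 853 years ≈ 0.60 mm per year.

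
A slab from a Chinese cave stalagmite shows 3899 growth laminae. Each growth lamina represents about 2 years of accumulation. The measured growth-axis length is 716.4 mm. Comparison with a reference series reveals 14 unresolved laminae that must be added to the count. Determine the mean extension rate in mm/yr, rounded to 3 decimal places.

0.092 mm/yr

After corrections the count is 3899 + 14 = 3913 growth laminae.
3913 growth laminae at 2 years each span 3913 × 2 = 7826 years.
Extension rate ≈ 716.4 / 7826 = 0.092 mm/yr.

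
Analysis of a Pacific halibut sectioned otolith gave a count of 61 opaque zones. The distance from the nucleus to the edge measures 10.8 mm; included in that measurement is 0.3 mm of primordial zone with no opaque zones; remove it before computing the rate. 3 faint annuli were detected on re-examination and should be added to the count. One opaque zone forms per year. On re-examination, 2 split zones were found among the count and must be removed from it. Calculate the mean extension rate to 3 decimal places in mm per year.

0.169 mm per year

After corrections the count is 61 − 2 + 3 = 62 opaque zones.
Net length = 10.8 − 0.3 = 10.5 mm.
Extension rate ≈ 10.5 / 62 = 0.169 mm per year.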